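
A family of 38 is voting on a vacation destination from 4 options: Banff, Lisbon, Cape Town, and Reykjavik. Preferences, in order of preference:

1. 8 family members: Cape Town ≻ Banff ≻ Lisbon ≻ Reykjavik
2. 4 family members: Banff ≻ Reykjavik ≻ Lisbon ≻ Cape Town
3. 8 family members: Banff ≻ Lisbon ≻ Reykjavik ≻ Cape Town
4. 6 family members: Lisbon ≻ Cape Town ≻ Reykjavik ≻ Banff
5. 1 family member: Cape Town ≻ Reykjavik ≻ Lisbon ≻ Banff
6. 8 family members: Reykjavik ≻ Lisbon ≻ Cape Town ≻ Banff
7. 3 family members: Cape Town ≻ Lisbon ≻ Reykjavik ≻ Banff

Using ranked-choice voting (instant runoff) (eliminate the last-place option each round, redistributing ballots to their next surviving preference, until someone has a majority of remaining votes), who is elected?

Cape Town

Round 1: Banff 12, Lisbon 6, Cape Town 12, Reykjavik 8. Eliminate Lisbon.
Round 2: Banff 12, Cape Town 18, Reykjavik 8. Eliminate Reykjavik.
Round 3: Banff 12, Cape Town 26. Cape Town has a majority.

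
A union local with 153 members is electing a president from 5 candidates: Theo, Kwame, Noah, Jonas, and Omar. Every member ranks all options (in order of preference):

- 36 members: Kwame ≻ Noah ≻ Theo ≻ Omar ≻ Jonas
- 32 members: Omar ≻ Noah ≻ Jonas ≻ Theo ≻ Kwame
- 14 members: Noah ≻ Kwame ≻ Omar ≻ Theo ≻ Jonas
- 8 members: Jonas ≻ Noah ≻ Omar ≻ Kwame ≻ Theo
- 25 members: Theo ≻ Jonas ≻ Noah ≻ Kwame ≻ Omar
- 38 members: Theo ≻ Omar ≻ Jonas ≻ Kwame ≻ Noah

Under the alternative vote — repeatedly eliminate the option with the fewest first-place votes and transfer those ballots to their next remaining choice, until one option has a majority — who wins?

Theo

Round 1: Theo 63, Kwame 36, Noah 14, Jonas 8, Omar 32. Eliminate Jonas.
Round 2: Theo 63, Kwame 36, Noah 22, Omar 32. Eliminate Noah.
Round 3: Theo 63, Kwame 50, Omar 40. Eliminate Omar.
Round 4: Theo 95, Kwame 58. Theo has a majority.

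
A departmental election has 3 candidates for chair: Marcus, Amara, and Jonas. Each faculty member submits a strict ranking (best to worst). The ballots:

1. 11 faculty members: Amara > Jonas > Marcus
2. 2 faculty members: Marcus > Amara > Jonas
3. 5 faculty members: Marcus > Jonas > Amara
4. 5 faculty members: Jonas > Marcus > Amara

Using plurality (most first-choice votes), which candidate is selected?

Amara

First-place votes: Marcus 7, Amara 11, Jonas 5.
Amara has the most first-place votes.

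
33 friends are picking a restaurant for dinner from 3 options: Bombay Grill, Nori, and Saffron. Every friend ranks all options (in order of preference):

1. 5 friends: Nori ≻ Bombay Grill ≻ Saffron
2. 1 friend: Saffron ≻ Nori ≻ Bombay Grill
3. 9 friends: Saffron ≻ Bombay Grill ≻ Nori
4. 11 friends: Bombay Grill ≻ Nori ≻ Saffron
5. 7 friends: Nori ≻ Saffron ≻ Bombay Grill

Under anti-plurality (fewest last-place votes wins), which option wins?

Bombay Grill

Last-place votes: Bombay Grill 8, Nori 9, Saffron 16.
Bombay Grill is ranked last by the fewest voters, so Bombay Grill wins.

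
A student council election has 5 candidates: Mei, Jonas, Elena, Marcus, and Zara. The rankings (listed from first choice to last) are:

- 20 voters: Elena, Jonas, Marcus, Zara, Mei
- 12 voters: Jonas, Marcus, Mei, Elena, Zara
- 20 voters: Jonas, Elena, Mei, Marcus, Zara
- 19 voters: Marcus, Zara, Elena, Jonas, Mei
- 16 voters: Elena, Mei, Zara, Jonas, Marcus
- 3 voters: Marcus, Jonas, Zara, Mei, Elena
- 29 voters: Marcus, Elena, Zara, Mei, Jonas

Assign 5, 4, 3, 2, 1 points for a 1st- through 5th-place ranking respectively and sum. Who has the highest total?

Elena

Mei: 20·1 + 12·3 + 20·3 + 19·1 + 16·4 + 3·2 + 29·2 = 263
Jonas: 20·4 + 12·5 + 20·5 + 19·2 + 16·2 + 3·4 + 29·1 = 351
Elena: 20·5 + 12·2 + 20·4 + 19·3 + 16·5 + 3·1 + 29·4 = 460
Marcus: 20·3 + 12·4 + 20·2 + 19·5 + 16·1 + 3·5 + 29·5 = 419
Zara: 20·2 + 12·1 + 20·1 + 19·4 + 16·3 + 3·3 + 29·3 = 292
Elena has the highest Borda score (460).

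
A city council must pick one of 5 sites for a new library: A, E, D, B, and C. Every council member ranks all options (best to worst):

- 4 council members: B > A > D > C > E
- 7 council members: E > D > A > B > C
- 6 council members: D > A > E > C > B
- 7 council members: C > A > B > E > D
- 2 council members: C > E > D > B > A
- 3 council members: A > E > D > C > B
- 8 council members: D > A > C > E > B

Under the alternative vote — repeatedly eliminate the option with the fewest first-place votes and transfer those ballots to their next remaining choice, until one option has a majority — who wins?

E

Round 1: A 3, E 7, D 14, B 4, C 9. Eliminate A.
Round 2: E 10, D 14, B 4, C 9. Eliminate B.
Round 3: E 10, D 18, C 9. Eliminate C.
Round 4: E 19, D 18. E has a majority.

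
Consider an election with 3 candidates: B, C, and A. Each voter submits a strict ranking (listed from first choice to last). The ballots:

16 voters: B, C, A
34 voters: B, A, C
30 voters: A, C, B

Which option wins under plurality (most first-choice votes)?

First-place votes: B 50, C 0, A 30.
B has the most first-place votes.

B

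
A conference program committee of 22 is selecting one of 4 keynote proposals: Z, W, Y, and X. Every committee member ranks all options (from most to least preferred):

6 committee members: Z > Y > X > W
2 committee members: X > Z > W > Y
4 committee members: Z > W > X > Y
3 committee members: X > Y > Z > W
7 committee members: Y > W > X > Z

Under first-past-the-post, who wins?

Z

First-place votes: Z 10, W 0, Y 7, X 5.
Z has the most first-place votes.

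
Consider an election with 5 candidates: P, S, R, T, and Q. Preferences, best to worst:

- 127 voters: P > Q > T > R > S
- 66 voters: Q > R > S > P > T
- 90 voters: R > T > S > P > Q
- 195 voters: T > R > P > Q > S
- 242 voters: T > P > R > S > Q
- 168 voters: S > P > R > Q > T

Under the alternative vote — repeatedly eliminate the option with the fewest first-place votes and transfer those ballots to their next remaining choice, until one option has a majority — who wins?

T

Round 1: P 127, S 168, R 90, T 437, Q 66. Eliminate Q.
Round 2: P 127, S 168, R 156, T 437. Eliminate P.
Round 3: S 168, R 156, T 564. T has a majority.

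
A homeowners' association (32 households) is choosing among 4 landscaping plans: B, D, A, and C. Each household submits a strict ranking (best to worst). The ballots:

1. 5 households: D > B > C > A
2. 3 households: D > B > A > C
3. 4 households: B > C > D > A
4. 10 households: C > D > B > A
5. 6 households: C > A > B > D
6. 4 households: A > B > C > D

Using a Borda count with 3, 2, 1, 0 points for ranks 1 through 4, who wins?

C

B: 5·2 + 3·2 + 4·3 + 10·1 + 6·1 + 4·2 = 52
D: 5·3 + 3·3 + 4·1 + 10·2 + 6·0 + 4·0 = 48
A: 5·0 + 3·1 + 4·0 + 10·0 + 6·2 + 4·3 = 27
C: 5·1 + 3·0 + 4·2 + 10·3 + 6·3 + 4·1 = 65
C has the highest Borda score (65).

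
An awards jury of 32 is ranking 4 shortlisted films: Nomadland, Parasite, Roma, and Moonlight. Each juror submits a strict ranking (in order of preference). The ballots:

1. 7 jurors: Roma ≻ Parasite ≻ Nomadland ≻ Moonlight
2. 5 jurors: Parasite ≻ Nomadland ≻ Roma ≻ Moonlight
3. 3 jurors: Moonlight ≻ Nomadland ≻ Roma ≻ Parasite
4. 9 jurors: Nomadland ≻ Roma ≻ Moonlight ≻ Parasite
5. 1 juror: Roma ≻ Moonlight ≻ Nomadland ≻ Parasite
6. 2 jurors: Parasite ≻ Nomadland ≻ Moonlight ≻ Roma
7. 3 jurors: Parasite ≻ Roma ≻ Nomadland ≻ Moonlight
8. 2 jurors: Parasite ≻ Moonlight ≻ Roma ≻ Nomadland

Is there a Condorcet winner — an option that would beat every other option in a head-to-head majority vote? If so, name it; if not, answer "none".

Checking pairwise contests:
Parasite beats Nomadland 19–13.
Roma beats Parasite 20–12.
Nomadland beats Roma 19–13.
Nomadland beats Moonlight 26–6.
Every option loses at least one head-to-head, so there is no Condorcet winner.

none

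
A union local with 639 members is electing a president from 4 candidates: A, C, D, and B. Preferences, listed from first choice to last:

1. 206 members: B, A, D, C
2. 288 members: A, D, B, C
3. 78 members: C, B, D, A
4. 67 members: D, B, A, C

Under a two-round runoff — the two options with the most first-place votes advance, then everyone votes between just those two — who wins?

Round 1 first-place votes: A 288, C 78, D 67, B 206.
A and B advance.
Runoff: A is preferred to B by 288 voters; B by 351.
B wins the runoff.

B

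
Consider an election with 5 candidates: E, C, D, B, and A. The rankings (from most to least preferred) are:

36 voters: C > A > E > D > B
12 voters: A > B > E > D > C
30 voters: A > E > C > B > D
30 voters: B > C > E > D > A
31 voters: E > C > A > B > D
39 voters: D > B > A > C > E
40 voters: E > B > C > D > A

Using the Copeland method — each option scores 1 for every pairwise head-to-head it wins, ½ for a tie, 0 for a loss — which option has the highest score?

E

E: beats C, D, and B; loses to A → score 3.
C: beats D and A; loses to E and B → score 2.
D: ties A; loses to E, C, and B → score 0.5.
B: beats C and D; ties A; loses to E → score 2.5.
A: beats E; ties D and B; loses to C → score 2.
E has the best pairwise record.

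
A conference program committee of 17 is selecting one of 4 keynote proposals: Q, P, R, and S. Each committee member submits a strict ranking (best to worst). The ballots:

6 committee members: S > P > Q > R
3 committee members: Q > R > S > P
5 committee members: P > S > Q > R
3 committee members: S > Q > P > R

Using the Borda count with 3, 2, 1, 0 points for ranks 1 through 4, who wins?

Q: 6·1 + 3·3 + 5·1 + 3·2 = 26
P: 6·2 + 3·0 + 5·3 + 3·1 = 30
R: 6·0 + 3·2 + 5·0 + 3·0 = 6
S: 6·3 + 3·1 + 5·2 + 3·3 = 40
S has the highest Borda score (40).

S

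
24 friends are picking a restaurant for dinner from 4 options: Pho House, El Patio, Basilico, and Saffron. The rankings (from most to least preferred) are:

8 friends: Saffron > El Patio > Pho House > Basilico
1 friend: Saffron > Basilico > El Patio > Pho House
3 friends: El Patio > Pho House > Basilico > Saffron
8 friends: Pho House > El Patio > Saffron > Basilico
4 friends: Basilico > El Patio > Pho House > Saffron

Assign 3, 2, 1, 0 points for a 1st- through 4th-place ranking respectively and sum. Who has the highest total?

Pho House: 8·1 + 1·0 + 3·2 + 8·3 + 4·1 = 42
El Patio: 8·2 + 1·1 + 3·3 + 8·2 + 4·2 = 50
Basilico: 8·0 + 1·2 + 3·1 + 8·0 + 4·3 = 17
Saffron: 8·3 + 1·3 + 3·0 + 8·1 + 4·0 = 35
El Patio has the highest Borda score (50).

El Patio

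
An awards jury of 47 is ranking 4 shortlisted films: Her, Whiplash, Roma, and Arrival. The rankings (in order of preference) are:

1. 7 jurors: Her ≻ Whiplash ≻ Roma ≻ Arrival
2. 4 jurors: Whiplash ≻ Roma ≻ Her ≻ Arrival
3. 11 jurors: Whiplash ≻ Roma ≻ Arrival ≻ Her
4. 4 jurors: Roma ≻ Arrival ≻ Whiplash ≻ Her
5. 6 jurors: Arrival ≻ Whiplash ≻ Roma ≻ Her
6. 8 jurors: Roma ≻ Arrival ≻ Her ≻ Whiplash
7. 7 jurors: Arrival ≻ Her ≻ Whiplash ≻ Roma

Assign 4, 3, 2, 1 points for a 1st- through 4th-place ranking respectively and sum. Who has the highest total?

Her: 7·4 + 4·2 + 11·1 + 4·1 + 6·1 + 8·2 + 7·3 = 94
Whiplash: 7·3 + 4·4 + 11·4 + 4·2 + 6·3 + 8·1 + 7·2 = 129
Roma: 7·2 + 4·3 + 11·3 + 4·4 + 6·2 + 8·4 + 7·1 = 126
Arrival: 7·1 + 4·1 + 11·2 + 4·3 + 6·4 + 8·3 + 7·4 = 121
Whiplash has the highest Borda score (129).

Whiplash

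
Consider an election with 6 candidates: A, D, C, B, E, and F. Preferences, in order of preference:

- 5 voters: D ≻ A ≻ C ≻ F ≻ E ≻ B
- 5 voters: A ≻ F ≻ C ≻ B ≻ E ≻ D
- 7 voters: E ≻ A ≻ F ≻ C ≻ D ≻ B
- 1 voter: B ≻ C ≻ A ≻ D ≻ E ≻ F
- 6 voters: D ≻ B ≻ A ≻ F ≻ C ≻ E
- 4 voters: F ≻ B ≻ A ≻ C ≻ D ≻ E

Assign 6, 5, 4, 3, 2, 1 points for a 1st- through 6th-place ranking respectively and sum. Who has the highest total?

A

A: 5·5 + 5·6 + 7·5 + 1·4 + 6·4 + 4·4 = 134
D: 5·6 + 5·1 + 7·2 + 1·3 + 6·6 + 4·2 = 96
C: 5·4 + 5·4 + 7·3 + 1·5 + 6·2 + 4·3 = 90
B: 5·1 + 5·3 + 7·1 + 1·6 + 6·5 + 4·5 = 83
E: 5·2 + 5·2 + 7·6 + 1·2 + 6·1 + 4·1 = 74
F: 5·3 + 5·5 + 7·4 + 1·1 + 6·3 + 4·6 = 111
A has the highest Borda score (134).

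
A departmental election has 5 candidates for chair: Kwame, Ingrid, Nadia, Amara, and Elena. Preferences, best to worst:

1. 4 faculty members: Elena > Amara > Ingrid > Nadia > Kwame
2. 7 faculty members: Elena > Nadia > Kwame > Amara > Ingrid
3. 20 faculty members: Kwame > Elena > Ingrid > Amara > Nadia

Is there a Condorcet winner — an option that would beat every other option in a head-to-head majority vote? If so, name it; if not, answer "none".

Kwame

Kwame vs Ingrid: 27–4 for Kwame.
Kwame vs Nadia: 20–11 for Kwame.
Kwame vs Amara: 27–4 for Kwame.
Kwame vs Elena: 20–11 for Kwame.
Kwame beats every other option head-to-head.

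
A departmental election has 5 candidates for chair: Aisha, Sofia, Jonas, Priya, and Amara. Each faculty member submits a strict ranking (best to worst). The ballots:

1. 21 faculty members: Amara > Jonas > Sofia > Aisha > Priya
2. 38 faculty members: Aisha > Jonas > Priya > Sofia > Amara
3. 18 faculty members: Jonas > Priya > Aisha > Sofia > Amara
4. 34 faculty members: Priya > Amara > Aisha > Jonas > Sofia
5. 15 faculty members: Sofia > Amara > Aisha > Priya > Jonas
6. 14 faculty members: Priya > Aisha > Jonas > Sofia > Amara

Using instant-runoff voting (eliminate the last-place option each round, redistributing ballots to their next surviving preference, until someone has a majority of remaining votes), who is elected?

Aisha

Round 1: Aisha 38, Sofia 15, Jonas 18, Priya 48, Amara 21. Eliminate Sofia.
Round 2: Aisha 38, Jonas 18, Priya 48, Amara 36. Eliminate Jonas.
Round 3: Aisha 38, Priya 66, Amara 36. Eliminate Amara.
Round 4: Aisha 74, Priya 66. Aisha has a majority.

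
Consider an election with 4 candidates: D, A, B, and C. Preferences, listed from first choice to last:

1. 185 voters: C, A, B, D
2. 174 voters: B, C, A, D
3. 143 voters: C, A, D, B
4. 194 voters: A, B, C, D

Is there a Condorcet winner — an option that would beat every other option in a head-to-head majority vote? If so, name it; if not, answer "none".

none

Checking pairwise contests:
A beats D 696–0.
C beats A 502–194.
A beats B 522–174.
B beats C 368–328.
Every option loses at least one head-to-head, so there is no Condorcet winner.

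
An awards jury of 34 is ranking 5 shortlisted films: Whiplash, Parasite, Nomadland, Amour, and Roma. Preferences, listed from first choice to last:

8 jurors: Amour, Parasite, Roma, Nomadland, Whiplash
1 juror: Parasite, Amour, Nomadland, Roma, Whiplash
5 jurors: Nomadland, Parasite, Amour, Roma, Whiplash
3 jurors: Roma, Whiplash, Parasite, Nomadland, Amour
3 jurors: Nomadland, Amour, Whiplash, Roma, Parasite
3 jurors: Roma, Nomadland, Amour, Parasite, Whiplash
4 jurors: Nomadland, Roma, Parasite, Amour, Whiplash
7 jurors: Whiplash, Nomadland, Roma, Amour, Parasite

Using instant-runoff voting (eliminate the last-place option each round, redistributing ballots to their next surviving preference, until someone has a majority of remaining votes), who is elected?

Round 1: Whiplash 7, Parasite 1, Nomadland 12, Amour 8, Roma 6. Eliminate Parasite.
Round 2: Whiplash 7, Nomadland 12, Amour 9, Roma 6. Eliminate Roma.
Round 3: Whiplash 10, Nomadland 15, Amour 9. Eliminate Amour.
Round 4: Whiplash 10, Nomadland 24. Nomadland has a majority.

Nomadland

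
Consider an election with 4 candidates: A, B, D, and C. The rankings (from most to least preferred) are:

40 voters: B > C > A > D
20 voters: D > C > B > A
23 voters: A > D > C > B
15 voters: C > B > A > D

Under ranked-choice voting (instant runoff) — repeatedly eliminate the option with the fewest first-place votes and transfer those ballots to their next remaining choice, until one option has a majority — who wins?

Round 1: A 23, B 40, D 20, C 15. Eliminate C.
Round 2: A 23, B 55, D 20. B has a majority.

B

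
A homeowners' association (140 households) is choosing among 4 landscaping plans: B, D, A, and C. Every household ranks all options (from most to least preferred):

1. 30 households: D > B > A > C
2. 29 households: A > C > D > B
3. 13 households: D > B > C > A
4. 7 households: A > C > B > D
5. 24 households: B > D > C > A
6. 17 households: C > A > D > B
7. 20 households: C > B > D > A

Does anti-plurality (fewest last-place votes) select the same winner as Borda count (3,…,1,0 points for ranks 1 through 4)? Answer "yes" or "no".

Anti-plurality — last-place votes: B 46, D 7, A 57, C 30. Winner: D.
Borda — scores: B 205, D 243, A 172, C 220. Winner: D.
The two methods agree.

yes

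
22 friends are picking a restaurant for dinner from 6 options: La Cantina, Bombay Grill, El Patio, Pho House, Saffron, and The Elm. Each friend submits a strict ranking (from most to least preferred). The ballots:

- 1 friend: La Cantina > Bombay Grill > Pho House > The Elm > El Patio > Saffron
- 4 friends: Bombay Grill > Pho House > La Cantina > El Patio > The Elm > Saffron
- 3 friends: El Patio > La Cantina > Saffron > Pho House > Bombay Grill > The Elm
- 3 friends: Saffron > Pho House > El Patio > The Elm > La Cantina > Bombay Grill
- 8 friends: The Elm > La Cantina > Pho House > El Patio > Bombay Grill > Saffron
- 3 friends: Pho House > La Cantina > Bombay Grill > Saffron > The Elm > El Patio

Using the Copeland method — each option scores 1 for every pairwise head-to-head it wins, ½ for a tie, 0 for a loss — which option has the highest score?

La Cantina

La Cantina: beats Bombay Grill, El Patio, Pho House, and Saffron; ties The Elm → score 4.5.
Bombay Grill: beats Saffron; ties The Elm; loses to La Cantina, El Patio, and Pho House → score 1.5.
El Patio: beats Bombay Grill and Saffron; loses to La Cantina, Pho House, and The Elm → score 2.
Pho House: beats Bombay Grill, El Patio, Saffron, and The Elm; loses to La Cantina → score 4.
Saffron: loses to La Cantina, Bombay Grill, El Patio, Pho House, and The Elm → score 0.
The Elm: beats El Patio and Saffron; ties La Cantina and Bombay Grill; loses to Pho House → score 3.
La Cantina has the best pairwise record.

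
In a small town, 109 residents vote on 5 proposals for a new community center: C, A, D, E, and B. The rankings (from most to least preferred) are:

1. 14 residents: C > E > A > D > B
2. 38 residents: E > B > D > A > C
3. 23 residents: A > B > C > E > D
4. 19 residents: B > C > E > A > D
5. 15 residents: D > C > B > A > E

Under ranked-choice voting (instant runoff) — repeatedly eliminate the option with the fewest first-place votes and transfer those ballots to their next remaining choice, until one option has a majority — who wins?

B

Round 1: C 14, A 23, D 15, E 38, B 19. Eliminate C.
Round 2: A 23, D 15, E 52, B 19. Eliminate D.
Round 3: A 23, E 52, B 34. Eliminate A.
Round 4: E 52, B 57. B has a majority.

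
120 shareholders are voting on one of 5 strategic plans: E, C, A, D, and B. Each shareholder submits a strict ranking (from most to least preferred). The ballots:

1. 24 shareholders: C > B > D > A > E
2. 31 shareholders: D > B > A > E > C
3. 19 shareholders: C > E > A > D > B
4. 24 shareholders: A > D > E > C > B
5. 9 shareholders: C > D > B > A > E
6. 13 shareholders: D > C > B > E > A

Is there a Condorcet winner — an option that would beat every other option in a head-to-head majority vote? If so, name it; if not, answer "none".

D

D vs E: 101–19 for D.
D vs C: 68–52 for D.
D vs A: 77–43 for D.
D vs B: 96–24 for D.
D beats every other option head-to-head.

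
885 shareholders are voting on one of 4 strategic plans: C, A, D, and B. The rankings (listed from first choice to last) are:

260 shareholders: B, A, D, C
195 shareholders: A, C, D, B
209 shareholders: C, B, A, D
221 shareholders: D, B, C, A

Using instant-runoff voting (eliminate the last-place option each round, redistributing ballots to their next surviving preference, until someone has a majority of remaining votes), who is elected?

B

Round 1: C 209, A 195, D 221, B 260. Eliminate A.
Round 2: C 404, D 221, B 260. Eliminate D.
Round 3: C 404, B 481. B has a majority.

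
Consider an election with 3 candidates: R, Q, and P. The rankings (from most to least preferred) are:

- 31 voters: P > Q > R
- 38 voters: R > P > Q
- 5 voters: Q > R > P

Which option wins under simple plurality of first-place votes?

R

First-place votes: R 38, Q 5, P 31.
R has the most first-place votes.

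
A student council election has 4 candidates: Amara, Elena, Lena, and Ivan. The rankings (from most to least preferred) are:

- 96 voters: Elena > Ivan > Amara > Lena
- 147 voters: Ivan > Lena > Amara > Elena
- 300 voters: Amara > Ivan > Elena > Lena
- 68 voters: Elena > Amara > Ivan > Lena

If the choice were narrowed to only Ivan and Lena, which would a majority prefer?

Voters preferring Ivan to Lena: 611; preferring Lena to Ivan: 0.
Ivan wins the head-to-head.

Ivan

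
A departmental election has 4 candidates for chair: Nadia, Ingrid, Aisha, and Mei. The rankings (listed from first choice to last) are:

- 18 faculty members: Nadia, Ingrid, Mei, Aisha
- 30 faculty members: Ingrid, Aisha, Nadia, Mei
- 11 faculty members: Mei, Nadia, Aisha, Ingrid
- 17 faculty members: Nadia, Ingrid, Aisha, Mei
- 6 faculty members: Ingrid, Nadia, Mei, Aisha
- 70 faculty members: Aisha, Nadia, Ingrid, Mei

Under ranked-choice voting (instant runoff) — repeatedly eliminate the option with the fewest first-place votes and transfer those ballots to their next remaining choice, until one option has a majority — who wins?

Aisha

Round 1: Nadia 35, Ingrid 36, Aisha 70, Mei 11. Eliminate Mei.
Round 2: Nadia 46, Ingrid 36, Aisha 70. Eliminate Ingrid.
Round 3: Nadia 52, Aisha 100. Aisha has a majority.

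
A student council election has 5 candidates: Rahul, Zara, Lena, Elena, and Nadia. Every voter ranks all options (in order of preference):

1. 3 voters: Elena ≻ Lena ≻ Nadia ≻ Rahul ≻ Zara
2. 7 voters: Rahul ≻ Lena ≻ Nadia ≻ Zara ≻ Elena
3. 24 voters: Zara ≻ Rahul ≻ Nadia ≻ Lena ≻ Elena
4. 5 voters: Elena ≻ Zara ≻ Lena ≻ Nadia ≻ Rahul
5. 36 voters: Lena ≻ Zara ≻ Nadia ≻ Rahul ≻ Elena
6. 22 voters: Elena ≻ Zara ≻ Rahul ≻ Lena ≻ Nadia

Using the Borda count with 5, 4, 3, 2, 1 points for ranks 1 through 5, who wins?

Rahul: 3·2 + 7·5 + 24·4 + 5·1 + 36·2 + 22·3 = 280
Zara: 3·1 + 7·2 + 24·5 + 5·4 + 36·4 + 22·4 = 389
Lena: 3·4 + 7·4 + 24·2 + 5·3 + 36·5 + 22·2 = 327
Elena: 3·5 + 7·1 + 24·1 + 5·5 + 36·1 + 22·5 = 217
Nadia: 3·3 + 7·3 + 24·3 + 5·2 + 36·3 + 22·1 = 242
Zara has the highest Borda score (389).

Zara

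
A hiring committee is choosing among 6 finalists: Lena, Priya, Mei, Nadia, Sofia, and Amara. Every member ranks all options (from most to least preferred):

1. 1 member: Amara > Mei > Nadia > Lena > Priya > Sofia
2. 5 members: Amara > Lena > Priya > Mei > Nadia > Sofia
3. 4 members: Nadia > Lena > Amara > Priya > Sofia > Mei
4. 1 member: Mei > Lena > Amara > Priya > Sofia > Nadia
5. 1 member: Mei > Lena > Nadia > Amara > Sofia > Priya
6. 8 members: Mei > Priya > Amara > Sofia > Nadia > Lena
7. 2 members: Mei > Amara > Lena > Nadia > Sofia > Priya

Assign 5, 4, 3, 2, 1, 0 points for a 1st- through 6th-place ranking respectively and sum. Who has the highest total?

Lena: 1·2 + 5·4 + 4·4 + 1·4 + 1·4 + 8·0 + 2·3 = 52
Priya: 1·1 + 5·3 + 4·2 + 1·2 + 1·0 + 8·4 + 2·0 = 58
Mei: 1·4 + 5·2 + 4·0 + 1·5 + 1·5 + 8·5 + 2·5 = 74
Nadia: 1·3 + 5·1 + 4·5 + 1·0 + 1·3 + 8·1 + 2·2 = 43
Sofia: 1·0 + 5·0 + 4·1 + 1·1 + 1·1 + 8·2 + 2·1 = 24
Amara: 1·5 + 5·5 + 4·3 + 1·3 + 1·2 + 8·3 + 2·4 = 79
Amara has the highest Borda score (79).

Amara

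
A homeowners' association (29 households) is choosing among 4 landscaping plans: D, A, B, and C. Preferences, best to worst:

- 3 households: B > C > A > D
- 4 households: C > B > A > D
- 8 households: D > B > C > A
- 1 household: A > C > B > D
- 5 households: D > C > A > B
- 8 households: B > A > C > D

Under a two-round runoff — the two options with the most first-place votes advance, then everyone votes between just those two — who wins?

B

Round 1 first-place votes: D 13, A 1, B 11, C 4.
D and B advance.
Runoff: D is preferred to B by 13 voters; B by 16.
B wins the runoff.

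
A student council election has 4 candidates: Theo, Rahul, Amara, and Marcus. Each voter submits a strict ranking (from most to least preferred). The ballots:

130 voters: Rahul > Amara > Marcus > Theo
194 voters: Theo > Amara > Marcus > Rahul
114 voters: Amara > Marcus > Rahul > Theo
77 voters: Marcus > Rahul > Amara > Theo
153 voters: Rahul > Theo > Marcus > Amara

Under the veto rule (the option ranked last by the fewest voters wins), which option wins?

Last-place votes: Theo 321, Rahul 194, Amara 153, Marcus 0.
Marcus is ranked last by the fewest voters, so Marcus wins.

Marcus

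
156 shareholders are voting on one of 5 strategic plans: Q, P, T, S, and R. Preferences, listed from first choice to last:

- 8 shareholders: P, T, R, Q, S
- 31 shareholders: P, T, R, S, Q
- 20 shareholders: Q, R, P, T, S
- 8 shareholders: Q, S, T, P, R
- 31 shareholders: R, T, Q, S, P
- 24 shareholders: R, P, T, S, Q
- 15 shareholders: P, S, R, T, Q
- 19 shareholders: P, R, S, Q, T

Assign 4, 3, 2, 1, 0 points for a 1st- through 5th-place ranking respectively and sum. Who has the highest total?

R

Q: 8·1 + 31·0 + 20·4 + 8·4 + 31·2 + 24·0 + 15·0 + 19·1 = 201
P: 8·4 + 31·4 + 20·2 + 8·1 + 31·0 + 24·3 + 15·4 + 19·4 = 412
T: 8·3 + 31·3 + 20·1 + 8·2 + 31·3 + 24·2 + 15·1 + 19·0 = 309
S: 8·0 + 31·1 + 20·0 + 8·3 + 31·1 + 24·1 + 15·3 + 19·2 = 193
R: 8·2 + 31·2 + 20·3 + 8·0 + 31·4 + 24·4 + 15·2 + 19·3 = 445
R has the highest Borda score (445).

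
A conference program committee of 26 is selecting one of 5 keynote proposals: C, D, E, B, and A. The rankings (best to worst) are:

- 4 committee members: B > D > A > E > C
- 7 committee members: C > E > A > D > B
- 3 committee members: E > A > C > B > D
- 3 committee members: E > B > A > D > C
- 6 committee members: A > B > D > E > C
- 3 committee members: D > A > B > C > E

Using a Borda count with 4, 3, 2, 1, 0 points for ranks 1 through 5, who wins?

A

C: 4·0 + 7·4 + 3·2 + 3·0 + 6·0 + 3·1 = 37
D: 4·3 + 7·1 + 3·0 + 3·1 + 6·2 + 3·4 = 46
E: 4·1 + 7·3 + 3·4 + 3·4 + 6·1 + 3·0 = 55
B: 4·4 + 7·0 + 3·1 + 3·3 + 6·3 + 3·2 = 52
A: 4·2 + 7·2 + 3·3 + 3·2 + 6·4 + 3·3 = 70
A has the highest Borda score (70).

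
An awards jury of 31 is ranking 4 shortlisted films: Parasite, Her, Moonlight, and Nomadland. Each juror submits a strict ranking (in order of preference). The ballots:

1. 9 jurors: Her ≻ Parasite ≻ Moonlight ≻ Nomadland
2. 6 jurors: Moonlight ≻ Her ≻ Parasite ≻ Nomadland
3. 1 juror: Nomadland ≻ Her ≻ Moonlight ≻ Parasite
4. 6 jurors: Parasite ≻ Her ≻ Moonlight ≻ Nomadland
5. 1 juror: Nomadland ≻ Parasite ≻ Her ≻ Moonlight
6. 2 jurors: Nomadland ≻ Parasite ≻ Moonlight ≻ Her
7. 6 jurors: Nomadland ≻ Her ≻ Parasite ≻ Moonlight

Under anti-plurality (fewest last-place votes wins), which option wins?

Last-place votes: Parasite 1, Her 2, Moonlight 7, Nomadland 21.
Parasite is ranked last by the fewest voters, so Parasite wins.

Parasite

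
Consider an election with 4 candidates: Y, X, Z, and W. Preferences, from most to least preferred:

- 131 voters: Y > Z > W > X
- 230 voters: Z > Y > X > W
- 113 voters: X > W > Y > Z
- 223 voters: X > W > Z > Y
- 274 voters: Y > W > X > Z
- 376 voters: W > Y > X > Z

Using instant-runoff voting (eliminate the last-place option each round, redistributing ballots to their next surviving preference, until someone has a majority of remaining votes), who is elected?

Round 1: Y 405, X 336, Z 230, W 376. Eliminate Z.
Round 2: Y 635, X 336, W 376. Eliminate X.
Round 3: Y 635, W 712. W has a majority.

W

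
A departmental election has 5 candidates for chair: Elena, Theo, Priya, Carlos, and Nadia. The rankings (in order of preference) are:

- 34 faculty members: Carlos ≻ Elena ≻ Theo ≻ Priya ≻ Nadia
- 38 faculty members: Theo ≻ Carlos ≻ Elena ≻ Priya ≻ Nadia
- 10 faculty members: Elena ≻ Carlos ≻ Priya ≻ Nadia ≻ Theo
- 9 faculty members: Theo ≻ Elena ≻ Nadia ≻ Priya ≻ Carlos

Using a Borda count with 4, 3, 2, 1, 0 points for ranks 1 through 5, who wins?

Elena: 34·3 + 38·2 + 10·4 + 9·3 = 245
Theo: 34·2 + 38·4 + 10·0 + 9·4 = 256
Priya: 34·1 + 38·1 + 10·2 + 9·1 = 101
Carlos: 34·4 + 38·3 + 10·3 + 9·0 = 280
Nadia: 34·0 + 38·0 + 10·1 + 9·2 = 28
Carlos has the highest Borda score (280).

Carlos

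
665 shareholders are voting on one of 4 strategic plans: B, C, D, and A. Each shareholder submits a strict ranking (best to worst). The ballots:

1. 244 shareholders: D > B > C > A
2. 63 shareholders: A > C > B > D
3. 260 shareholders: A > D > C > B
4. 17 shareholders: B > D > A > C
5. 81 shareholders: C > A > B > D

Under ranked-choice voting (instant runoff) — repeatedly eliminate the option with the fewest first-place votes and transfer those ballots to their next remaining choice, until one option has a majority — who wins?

Round 1: B 17, C 81, D 244, A 323. Eliminate B.
Round 2: C 81, D 261, A 323. Eliminate C.
Round 3: D 261, A 404. A has a majority.

A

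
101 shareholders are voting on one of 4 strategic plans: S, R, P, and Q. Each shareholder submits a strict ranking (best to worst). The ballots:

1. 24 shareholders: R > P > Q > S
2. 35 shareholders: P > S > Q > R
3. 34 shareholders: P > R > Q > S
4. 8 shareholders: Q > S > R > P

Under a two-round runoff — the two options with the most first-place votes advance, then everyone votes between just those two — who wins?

P

Round 1 first-place votes: S 0, R 24, P 69, Q 8.
P and R advance.
Runoff: P is preferred to R by 69 voters; R by 32.
P wins the runoff.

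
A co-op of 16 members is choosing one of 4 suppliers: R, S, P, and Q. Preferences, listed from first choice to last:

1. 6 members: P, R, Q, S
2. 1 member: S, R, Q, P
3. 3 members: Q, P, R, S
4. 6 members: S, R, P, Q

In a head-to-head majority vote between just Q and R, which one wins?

Voters preferring Q to R: 3; preferring R to Q: 13.
R wins the head-to-head.

R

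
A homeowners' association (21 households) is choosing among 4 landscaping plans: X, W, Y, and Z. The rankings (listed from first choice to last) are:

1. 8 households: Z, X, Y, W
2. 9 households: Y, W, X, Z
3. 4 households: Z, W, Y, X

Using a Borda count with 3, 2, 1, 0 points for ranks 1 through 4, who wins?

Y

X: 8·2 + 9·1 + 4·0 = 25
W: 8·0 + 9·2 + 4·2 = 26
Y: 8·1 + 9·3 + 4·1 = 39
Z: 8·3 + 9·0 + 4·3 = 36
Y has the highest Borda score (39).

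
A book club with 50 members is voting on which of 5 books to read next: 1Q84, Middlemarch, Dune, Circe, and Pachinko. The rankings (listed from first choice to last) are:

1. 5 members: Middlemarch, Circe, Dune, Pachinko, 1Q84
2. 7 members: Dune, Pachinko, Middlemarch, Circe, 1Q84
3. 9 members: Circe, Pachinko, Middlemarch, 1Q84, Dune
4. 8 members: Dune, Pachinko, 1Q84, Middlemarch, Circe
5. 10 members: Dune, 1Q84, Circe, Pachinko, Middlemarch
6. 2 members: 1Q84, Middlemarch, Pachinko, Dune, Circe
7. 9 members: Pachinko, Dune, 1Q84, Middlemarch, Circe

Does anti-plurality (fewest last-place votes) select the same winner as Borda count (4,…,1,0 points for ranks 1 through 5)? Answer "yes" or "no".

no

Anti-plurality — last-place votes: 1Q84 12, Middlemarch 10, Dune 9, Circe 19, Pachinko 0. Winner: Pachinko.
Borda — scores: 1Q84 81, Middlemarch 75, Dune 139, Circe 78, Pachinko 127. Winner: Dune.
The two methods disagree.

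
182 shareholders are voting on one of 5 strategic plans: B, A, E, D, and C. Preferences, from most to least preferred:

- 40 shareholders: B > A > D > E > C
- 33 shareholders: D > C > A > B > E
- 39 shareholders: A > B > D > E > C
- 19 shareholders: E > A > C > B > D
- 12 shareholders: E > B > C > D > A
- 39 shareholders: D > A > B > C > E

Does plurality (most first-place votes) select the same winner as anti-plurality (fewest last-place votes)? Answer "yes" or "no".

Plurality — first-place votes: B 40, A 39, E 31, D 72, C 0. Winner: D.
Anti-plurality — last-place votes: B 0, A 12, E 72, D 19, C 79. Winner: B.
The two methods disagree.

no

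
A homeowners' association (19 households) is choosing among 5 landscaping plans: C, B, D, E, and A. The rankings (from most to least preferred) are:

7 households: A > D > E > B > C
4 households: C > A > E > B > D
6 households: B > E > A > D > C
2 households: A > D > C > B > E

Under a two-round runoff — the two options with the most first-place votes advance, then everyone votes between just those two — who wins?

A

Round 1 first-place votes: C 4, B 6, D 0, E 0, A 9.
A and B advance.
Runoff: A is preferred to B by 13 voters; B by 6.
A wins the runoff.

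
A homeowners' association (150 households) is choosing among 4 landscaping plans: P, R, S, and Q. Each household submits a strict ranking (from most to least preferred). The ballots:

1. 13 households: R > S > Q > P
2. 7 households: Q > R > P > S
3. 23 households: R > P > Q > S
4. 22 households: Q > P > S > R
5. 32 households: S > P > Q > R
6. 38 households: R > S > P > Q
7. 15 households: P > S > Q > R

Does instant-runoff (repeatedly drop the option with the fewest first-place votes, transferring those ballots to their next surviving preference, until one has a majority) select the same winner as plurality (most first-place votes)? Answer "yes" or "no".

Instant-runoff — R1 P 15, R 74, S 32, Q 29 (P out); R2 R 74, S 47, Q 29 (Q out); R3 R 81, S 69 (R winner). Winner: R.
Plurality — first-place votes: P 15, R 74, S 32, Q 29. Winner: R.
The two methods agree.

yes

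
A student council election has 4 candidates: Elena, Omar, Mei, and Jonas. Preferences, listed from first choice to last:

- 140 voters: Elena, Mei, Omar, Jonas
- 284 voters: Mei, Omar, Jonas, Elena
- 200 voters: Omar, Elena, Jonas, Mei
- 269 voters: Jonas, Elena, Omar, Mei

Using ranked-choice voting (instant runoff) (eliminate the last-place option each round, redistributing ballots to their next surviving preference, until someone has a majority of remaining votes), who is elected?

Jonas

Round 1: Elena 140, Omar 200, Mei 284, Jonas 269. Eliminate Elena.
Round 2: Omar 200, Mei 424, Jonas 269. Eliminate Omar.
Round 3: Mei 424, Jonas 469. Jonas has a majority.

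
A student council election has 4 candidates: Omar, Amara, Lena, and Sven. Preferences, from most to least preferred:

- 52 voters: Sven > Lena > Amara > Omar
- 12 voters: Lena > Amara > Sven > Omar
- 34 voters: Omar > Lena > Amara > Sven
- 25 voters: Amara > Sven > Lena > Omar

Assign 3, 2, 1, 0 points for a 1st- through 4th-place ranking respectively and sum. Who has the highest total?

Omar: 52·0 + 12·0 + 34·3 + 25·0 = 102
Amara: 52·1 + 12·2 + 34·1 + 25·3 = 185
Lena: 52·2 + 12·3 + 34·2 + 25·1 = 233
Sven: 52·3 + 12·1 + 34·0 + 25·2 = 218
Lena has the highest Borda score (233).

Lena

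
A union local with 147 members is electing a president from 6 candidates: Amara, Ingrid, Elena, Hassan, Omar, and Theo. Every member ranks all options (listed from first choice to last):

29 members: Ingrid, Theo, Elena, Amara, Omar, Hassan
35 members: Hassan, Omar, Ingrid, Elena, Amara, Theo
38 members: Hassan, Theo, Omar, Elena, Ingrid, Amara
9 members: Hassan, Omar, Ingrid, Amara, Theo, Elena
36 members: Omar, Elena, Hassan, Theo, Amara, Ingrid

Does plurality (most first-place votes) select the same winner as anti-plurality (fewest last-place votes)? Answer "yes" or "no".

no

Plurality — first-place votes: Amara 0, Ingrid 29, Elena 0, Hassan 82, Omar 36, Theo 0. Winner: Hassan.
Anti-plurality — last-place votes: Amara 38, Ingrid 36, Elena 9, Hassan 29, Omar 0, Theo 35. Winner: Omar.
The two methods disagree.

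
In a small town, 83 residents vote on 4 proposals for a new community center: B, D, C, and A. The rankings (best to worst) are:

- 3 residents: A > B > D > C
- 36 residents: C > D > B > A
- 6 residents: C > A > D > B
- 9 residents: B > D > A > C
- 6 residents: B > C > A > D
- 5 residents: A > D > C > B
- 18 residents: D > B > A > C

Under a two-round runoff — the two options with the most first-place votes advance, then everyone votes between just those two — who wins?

C

Round 1 first-place votes: B 15, D 18, C 42, A 8.
C and D advance.
Runoff: C is preferred to D by 48 voters; D by 35.
C wins the runoff.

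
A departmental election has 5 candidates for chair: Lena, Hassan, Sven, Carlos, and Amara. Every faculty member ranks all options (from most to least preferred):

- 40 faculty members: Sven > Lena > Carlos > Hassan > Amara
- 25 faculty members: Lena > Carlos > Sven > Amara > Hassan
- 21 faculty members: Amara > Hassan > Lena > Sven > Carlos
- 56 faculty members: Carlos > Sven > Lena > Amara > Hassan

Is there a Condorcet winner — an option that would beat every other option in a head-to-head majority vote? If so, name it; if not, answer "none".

none

Checking pairwise contests:
Sven beats Lena 96–46.
Lena beats Hassan 121–21.
Carlos beats Sven 81–61.
Lena beats Carlos 86–56.
Lena beats Amara 121–21.
Every option loses at least one head-to-head, so there is no Condorcet winner.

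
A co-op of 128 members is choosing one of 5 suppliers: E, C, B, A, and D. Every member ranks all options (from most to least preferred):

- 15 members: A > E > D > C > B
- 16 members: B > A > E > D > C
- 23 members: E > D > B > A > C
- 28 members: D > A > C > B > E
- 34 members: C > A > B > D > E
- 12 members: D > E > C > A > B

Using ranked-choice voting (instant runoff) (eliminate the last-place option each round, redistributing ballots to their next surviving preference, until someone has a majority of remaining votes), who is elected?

Round 1: E 23, C 34, B 16, A 15, D 40. Eliminate A.
Round 2: E 38, C 34, B 16, D 40. Eliminate B.
Round 3: E 54, C 34, D 40. Eliminate C.
Round 4: E 54, D 74. D has a majority.

D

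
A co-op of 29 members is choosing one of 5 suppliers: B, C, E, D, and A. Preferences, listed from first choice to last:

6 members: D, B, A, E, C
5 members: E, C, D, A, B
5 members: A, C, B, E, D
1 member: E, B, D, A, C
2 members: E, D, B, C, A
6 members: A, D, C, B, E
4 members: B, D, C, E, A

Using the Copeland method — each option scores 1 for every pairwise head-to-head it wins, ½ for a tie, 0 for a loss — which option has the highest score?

D

B: beats E; loses to C, D, and A → score 1.
C: beats B and E; loses to D and A → score 2.
E: loses to B, C, D, and A → score 0.
D: beats B, C, E, and A → score 4.
A: beats B, C, and E; loses to D → score 3.
D has the best pairwise record.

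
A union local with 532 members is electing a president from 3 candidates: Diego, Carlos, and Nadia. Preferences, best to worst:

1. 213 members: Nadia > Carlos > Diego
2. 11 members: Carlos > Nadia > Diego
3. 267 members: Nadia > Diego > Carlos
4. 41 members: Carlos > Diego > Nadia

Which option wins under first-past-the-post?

Nadia

First-place votes: Diego 0, Carlos 52, Nadia 480.
Nadia has the most first-place votes.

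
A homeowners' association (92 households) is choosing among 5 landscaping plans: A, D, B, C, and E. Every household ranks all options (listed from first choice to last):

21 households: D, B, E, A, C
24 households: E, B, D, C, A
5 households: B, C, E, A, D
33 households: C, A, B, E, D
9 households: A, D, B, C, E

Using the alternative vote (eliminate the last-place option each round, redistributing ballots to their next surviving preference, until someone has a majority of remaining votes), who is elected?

Round 1: A 9, D 21, B 5, C 33, E 24. Eliminate B.
Round 2: A 9, D 21, C 38, E 24. Eliminate A.
Round 3: D 30, C 38, E 24. Eliminate E.
Round 4: D 54, C 38. D has a majority.

D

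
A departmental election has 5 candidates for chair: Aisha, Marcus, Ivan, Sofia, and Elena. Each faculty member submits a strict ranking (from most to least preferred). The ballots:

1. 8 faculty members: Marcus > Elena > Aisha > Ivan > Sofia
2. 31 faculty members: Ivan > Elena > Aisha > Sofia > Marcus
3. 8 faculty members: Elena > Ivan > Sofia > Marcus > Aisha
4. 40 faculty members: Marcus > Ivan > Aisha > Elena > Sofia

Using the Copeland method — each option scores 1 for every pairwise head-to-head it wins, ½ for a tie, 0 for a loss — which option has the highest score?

Marcus

Aisha: beats Sofia; loses to Marcus, Ivan, and Elena → score 1.
Marcus: beats Aisha, Ivan, Sofia, and Elena → score 4.
Ivan: beats Aisha, Sofia, and Elena; loses to Marcus → score 3.
Sofia: loses to Aisha, Marcus, Ivan, and Elena → score 0.
Elena: beats Aisha and Sofia; loses to Marcus and Ivan → score 2.
Marcus has the best pairwise record.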